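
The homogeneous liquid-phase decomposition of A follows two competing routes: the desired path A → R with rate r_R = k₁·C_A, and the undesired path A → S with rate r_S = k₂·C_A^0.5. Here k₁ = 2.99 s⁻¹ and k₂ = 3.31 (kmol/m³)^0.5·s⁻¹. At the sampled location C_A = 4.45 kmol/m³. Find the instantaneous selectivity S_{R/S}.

S_{R/S} = r_R/r_S = (k₁·C_A)/(k₂·C_A^0.5) = (k₁/k₂)·C_A^0.5.
= (2.99×4.450) / (3.31×4.450^0.5) = 13.31/6.982 = 1.91.
Since the desired path is higher order in A, keeping C_A high (PFR or concentrated feed) favours R.

1.91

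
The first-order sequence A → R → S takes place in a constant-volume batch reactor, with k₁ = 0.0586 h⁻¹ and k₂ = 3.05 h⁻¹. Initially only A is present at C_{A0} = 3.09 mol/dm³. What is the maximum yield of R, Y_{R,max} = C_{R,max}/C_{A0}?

Evaluating C_R at t_opt = ln(k₂/k₁)/(k₂−k₁) gives C_{R,max}/C_{A0} = (k₁/k₂)^[k₂/(k₂−k₁)].
= (0.0586/3.05)^(3.05/(3.05−0.0586)) = (0.01921)^(1.020) = 0.01778.

0.0178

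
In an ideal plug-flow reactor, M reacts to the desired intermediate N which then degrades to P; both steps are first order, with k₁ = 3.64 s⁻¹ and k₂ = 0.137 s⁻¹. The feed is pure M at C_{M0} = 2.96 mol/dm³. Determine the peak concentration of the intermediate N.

2.60 mol/dm³

At the optimum, C_{N,max}/C_{M0} = (k₁/k₂)^[k₂/(k₂−k₁)].
= (3.64/0.137)^(0.137/(0.137−3.64)) = (26.57)^(-0.03911) = 0.8796.
C_{N,max} = 0.8796×2.96 = 2.60 mol/dm³.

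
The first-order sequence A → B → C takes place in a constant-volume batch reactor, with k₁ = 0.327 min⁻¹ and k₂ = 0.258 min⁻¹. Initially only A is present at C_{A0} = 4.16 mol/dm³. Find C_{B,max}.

1.71 mol/dm³

Evaluating C_B at t_opt = ln(k₂/k₁)/(k₂−k₁) gives C_{B,max}/C_{A0} = (k₁/k₂)^[k₂/(k₂−k₁)].
= (0.327/0.258)^(0.258/(0.258−0.327)) = (1.267)^(-3.739) = 0.4122.
C_{B,max} = 0.4122×4.16 = 1.71 mol/dm³.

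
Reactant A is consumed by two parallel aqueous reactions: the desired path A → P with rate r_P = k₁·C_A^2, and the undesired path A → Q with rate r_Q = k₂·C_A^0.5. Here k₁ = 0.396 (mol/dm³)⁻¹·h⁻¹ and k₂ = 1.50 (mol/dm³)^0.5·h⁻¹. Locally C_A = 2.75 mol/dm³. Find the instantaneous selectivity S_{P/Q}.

1.20

S_{P/Q} = r_P/r_Q = (k₁·C_A^2)/(k₂·C_A^0.5) = (k₁/k₂)·C_A^1.5.
= (0.396×2.750^2) / (1.50×2.750^0.5) = 2.995/2.487 = 1.20.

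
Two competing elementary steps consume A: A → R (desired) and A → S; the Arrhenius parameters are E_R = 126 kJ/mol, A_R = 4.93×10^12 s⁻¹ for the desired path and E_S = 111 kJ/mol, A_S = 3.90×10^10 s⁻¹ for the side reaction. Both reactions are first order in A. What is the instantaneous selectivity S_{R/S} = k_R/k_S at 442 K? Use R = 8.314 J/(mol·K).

With equal orders, S_{R/S} = k_R/k_S = (A_R/A_S)·exp[(E_S−E_R)/(RT)].
(E_S−E_R)/(RT) = (111−126)×10³/(8.314×442) = -15000/3675 = -4.082.
k_R/k_S = (4.93×10^12/3.90×10^10)·exp(-4.082) = 126.4 × 0.01688 = 2.13.
Since E_R > E_S, raising the temperature improves selectivity toward R.

2.13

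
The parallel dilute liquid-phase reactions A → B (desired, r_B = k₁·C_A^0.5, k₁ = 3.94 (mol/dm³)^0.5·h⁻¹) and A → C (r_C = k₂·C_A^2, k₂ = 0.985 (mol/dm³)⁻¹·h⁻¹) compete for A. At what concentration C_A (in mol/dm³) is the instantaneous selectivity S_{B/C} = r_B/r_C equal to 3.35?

1.13 mol/dm³

S_{B/C} = (k₁/k₂)·C_A^-1.5 ⇒ C_A = (S·k₂/k₁)^(1/(-1.5)).
= (3.35×0.985/3.94)^(-0.6667) = (0.8375)^(-0.6667) = 1.13 mol/dm³.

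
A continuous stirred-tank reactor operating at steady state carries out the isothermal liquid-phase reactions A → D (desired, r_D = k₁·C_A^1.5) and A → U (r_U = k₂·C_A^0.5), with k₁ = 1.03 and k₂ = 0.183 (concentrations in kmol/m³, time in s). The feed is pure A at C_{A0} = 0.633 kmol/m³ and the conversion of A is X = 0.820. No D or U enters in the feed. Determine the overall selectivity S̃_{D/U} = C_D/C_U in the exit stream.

0.641

Exit C_A = C_{A0}(1−X) = 0.633×0.180 = 0.1139 kmol/m³.
Rates in a CSTR are evaluated at the outlet concentration: r_D = 1.03×0.1139^1.5 = 0.03961, r_U = 0.183×0.1139^0.5 = 0.06177.
Overall selectivity = C_D/C_U = r_Dτ/(r_Uτ) = r_D/r_U = 0.641.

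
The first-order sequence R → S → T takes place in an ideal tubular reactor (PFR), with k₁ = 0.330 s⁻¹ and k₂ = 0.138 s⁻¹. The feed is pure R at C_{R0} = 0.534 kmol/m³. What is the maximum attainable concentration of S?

At the optimum, C_{S,max}/C_{R0} = (k₁/k₂)^[k₂/(k₂−k₁)].
= (0.330/0.138)^(0.138/(0.138−0.330)) = (2.391)^(-0.7188) = 0.5344.
C_{S,max} = 0.5344×0.534 = 0.285 kmol/m³.

0.285 kmol/m³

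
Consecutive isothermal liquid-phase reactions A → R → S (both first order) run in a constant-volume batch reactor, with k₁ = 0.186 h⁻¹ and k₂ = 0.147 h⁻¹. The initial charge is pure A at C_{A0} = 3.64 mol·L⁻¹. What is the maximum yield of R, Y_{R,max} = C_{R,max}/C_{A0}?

Evaluating C_R at t_opt = ln(k₂/k₁)/(k₂−k₁) gives C_{R,max}/C_{A0} = (k₁/k₂)^[k₂/(k₂−k₁)].
= (0.186/0.147)^(0.147/(0.147−0.186)) = (1.265)^(-3.769) = 0.4119.

0.412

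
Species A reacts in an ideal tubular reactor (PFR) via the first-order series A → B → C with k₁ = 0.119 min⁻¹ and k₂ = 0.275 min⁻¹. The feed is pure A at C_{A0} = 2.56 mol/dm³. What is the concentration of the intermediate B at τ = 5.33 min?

The intermediate concentration in a first-order A→B→C sequence is C_B = k₁C_{A0}(e^(−k₁τ) − e^(−k₂τ))/(k₂−k₁).
e^(−k₁τ) = e^(−0.119×5.33) = e^(−0.6343) = 0.5303; e^(−k₂τ) = e^(−1.466) = 0.2309.
C_B = 0.119×2.56/(0.275−0.119) × (0.5303−0.2309) = 1.953×0.2994 = 0.5847 mol/dm³.

0.585 mol/dm³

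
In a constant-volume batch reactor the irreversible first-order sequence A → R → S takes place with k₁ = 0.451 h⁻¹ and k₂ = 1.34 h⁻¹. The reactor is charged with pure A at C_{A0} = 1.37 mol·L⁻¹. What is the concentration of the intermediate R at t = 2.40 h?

0.208 mol·L⁻¹

For first-order series with pure A initially, C_R(t) = k₁C_{A0}/(k₂−k₁)·(e^(−k₁t) − e^(−k₂t)).
e^(−k₁t) = e^(−0.451×2.40) = e^(−1.082) = 0.3388; e^(−k₂t) = e^(−3.216) = 0.04012.
C_R = 0.451×1.37/(1.34−0.451) × (0.3388−0.04012) = 0.6950×0.2987 = 0.2076 mol·L⁻¹.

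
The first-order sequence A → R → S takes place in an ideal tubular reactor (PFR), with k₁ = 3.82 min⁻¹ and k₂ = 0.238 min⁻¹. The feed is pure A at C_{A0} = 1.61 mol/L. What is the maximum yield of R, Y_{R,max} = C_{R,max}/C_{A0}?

For a first-order series the maximum intermediate yield is C_{R,max}/C_{A0} = (k₁/k₂)^[k₂/(k₂−k₁)].
= (3.82/0.238)^(0.238/(0.238−3.82)) = (16.05)^(-0.06644) = 0.8316.

0.832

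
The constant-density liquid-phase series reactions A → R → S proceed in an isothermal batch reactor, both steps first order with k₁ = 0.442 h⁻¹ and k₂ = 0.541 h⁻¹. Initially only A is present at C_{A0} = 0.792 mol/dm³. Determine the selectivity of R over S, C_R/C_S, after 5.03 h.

0.270

For first-order series with pure A initially, C_R(t) = k₁C_{A0}/(k₂−k₁)·(e^(−k₁t) − e^(−k₂t)).
e^(−k₁t) = e^(−0.442×5.03) = e^(−2.223) = 0.1083; e^(−k₂t) = e^(−2.721) = 0.06579.
C_R = 0.442×0.792/(0.541−0.442) × (0.1083−0.06579) = 3.536×0.04246 = 0.1501 mol/dm³.
C_A = C_{A0}e^(−k₁t) = 0.08574 mol/dm³, so C_S = C_{A0}−C_A−C_R = 0.5561 mol/dm³; C_R/C_S = 0.270.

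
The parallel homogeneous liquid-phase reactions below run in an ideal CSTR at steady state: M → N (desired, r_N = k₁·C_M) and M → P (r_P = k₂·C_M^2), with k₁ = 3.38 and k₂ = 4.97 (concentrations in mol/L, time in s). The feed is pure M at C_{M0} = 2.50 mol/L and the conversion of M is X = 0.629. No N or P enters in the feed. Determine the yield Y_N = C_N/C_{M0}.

0.266

Exit C_M = C_{M0}(1−X) = 2.50×0.371 = 0.9275 mol/L.
A CSTR operates uniformly at the exit composition, giving r_N = 3.135 and r_P = 4.275 (each k·C_M^n at C_M = 0.9275).
Fraction of consumed M going to N: r_N/(r_N+r_P) = 0.4230.
C_N = 0.4230·C_{M0}·X = 0.4230×2.50×0.629 = 0.665 mol/L; Y_N = C_N/C_{M0} = 0.266.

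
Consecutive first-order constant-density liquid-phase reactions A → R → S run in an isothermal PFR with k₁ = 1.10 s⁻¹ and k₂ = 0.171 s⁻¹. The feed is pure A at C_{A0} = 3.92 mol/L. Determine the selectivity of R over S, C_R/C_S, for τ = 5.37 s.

0.889

Solving the coupled first-order balances gives C_R(τ) = [k₁/(k₂−k₁)]·C_{A0}·(e^(−k₁τ) − e^(−k₂τ)).
e^(−k₁τ) = e^(−1.10×5.37) = e^(−5.907) = 0.002720; e^(−k₂τ) = e^(−0.9183) = 0.3992.
C_R = 1.10×3.92/(0.171−1.10) × (0.002720−0.3992) = (-4.642)×(-0.3965) = 1.840 mol/L.
C_A = C_{A0}e^(−k₁τ) = 0.01066 mol/L, so C_S = C_{A0}−C_A−C_R = 2.069 mol/L; C_R/C_S = 0.889.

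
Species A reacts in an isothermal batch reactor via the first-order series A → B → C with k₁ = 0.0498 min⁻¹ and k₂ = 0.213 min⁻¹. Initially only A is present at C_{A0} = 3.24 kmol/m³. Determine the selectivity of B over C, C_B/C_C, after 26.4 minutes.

0.124

Solving the coupled first-order balances gives C_B(t) = [k₁/(k₂−k₁)]·C_{A0}·(e^(−k₁t) − e^(−k₂t)).
e^(−k₁t) = e^(−0.0498×26.4) = e^(−1.315) = 0.2685; e^(−k₂t) = e^(−5.623) = 0.003613.
C_B = 0.0498×3.24/(0.213−0.0498) × (0.2685−0.003613) = 0.9887×0.2649 = 0.2619 kmol/m³.
C_A = C_{A0}e^(−k₁t) = 0.8701 kmol/m³, so C_C = C_{A0}−C_A−C_B = 2.108 kmol/m³; C_B/C_C = 0.124.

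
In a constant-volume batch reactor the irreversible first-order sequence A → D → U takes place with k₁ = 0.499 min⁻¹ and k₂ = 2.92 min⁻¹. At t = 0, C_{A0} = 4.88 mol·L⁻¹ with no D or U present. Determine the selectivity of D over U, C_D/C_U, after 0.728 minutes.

Solving the coupled first-order balances gives C_D(t) = [k₁/(k₂−k₁)]·C_{A0}·(e^(−k₁t) − e^(−k₂t)).
e^(−k₁t) = e^(−0.499×0.728) = e^(−0.3633) = 0.6954; e^(−k₂t) = e^(−2.126) = 0.1193.
C_D = 0.499×4.88/(2.92−0.499) × (0.6954−0.1193) = 1.006×0.5761 = 0.5794 mol·L⁻¹.
C_A = C_{A0}e^(−k₁t) = 3.394 mol·L⁻¹, so C_U = C_{A0}−C_A−C_D = 0.9070 mol·L⁻¹; C_D/C_U = 0.639.

0.639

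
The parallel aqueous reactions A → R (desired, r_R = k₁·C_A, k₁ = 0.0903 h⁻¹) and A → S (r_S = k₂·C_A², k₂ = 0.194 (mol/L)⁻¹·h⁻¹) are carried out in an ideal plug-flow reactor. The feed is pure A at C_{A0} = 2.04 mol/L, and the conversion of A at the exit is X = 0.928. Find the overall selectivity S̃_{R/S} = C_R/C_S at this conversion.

C_A = C_{A0}(1−X) = 0.1469 mol/L.
Along a PFR/batch, dC_R/dC_A = −r_R/(r_R+r_S) = −k₁/(k₁+k₂·C_A).
Integrating from C_{A0} to C_A: C_R = (0.0903/0.194)·ln[(0.0903+0.194·2.04)/(0.0903+0.194·0.147)] = 0.4655·ln(0.4861/0.1188) = 0.6558 mol/L.
C_S = (C_{A0}−C_A)−C_R = 1.237 mol/L; S̃_{R/S} = 0.6558/1.237 = 0.530.

0.530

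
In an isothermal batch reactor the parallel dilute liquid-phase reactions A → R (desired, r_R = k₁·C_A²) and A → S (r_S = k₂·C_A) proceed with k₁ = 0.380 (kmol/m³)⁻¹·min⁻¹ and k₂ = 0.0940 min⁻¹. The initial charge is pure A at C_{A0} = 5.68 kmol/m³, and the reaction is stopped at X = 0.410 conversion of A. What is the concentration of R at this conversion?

2.21 kmol/m³

C_A = C_{A0}(1−X) = 3.351 kmol/m³.
Along a PFR/batch, dC_S/dC_A = −r_S/(r_R+r_S) = −k₂/(k₂+k₁·C_A).
Integrating from C_{A0} to C_A: C_S = (0.0940/0.380)·ln[(0.0940+0.380·5.68)/(0.0940+0.380·3.35)] = 0.2474·ln(2.252/1.367) = 0.1234 kmol/m³.
Then C_R = (C_{A0}−C_A) − C_S = 2.329 − 0.1234 = 2.205 kmol/m³.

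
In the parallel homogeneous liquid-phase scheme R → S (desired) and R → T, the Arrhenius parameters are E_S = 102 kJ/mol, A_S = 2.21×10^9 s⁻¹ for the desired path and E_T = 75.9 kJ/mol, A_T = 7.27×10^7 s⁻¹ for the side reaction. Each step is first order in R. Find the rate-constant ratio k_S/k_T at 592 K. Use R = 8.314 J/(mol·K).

Since both paths have the same order in R, the concentration cancels and S_{S/T} = k_S/k_T = (A_S/A_T)·exp[(E_T−E_S)/(RT)].
(E_T−E_S)/(RT) = (75.9−102)×10³/(8.314×592) = -26100/4922 = -5.303.
k_S/k_T = (2.21×10^9/7.27×10^7)·exp(-5.303) = 30.40 × 0.004977 = 0.151.

0.151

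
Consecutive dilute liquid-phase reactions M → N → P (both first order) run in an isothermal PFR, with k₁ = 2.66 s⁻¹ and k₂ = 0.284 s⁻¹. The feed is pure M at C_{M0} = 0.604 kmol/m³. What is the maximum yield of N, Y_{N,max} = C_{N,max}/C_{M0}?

0.765

Evaluating C_N at τ_opt = ln(k₂/k₁)/(k₂−k₁) gives C_{N,max}/C_{M0} = (k₁/k₂)^[k₂/(k₂−k₁)].
= (2.66/0.284)^(0.284/(0.284−2.66)) = (9.366)^(-0.1195) = 0.7654.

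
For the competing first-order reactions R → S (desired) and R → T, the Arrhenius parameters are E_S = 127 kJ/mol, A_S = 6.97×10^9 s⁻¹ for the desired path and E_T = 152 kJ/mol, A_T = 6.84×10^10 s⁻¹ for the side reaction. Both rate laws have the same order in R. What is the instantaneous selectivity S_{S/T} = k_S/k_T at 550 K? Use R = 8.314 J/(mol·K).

24.1

Since both paths have the same order in R, the concentration cancels and S_{S/T} = k_S/k_T = (A_S/A_T)·exp[(E_T−E_S)/(RT)].
(E_T−E_S)/(RT) = (152−127)×10³/(8.314×550) = 25000/4573 = 5.467.
k_S/k_T = (6.97×10^9/6.84×10^10)·exp(5.467) = 0.1019 × 236.8 = 24.1.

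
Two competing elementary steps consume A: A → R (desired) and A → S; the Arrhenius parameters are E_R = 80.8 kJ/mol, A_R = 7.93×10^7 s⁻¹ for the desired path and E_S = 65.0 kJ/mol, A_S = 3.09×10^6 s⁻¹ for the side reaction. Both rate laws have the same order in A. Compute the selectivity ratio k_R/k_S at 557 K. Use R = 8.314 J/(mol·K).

k_R/k_S = (A_R/A_S)·exp[−(E_R−E_S)/(RT)] = (A_R/A_S)·exp[(E_S−E_R)/(RT)].
(E_S−E_R)/(RT) = (65.0−80.8)×10³/(8.314×557) = -15800/4631 = -3.412.
k_R/k_S = (7.93×10^7/3.09×10^6)·exp(-3.412) = 25.66 × 0.03298 = 0.846.

0.846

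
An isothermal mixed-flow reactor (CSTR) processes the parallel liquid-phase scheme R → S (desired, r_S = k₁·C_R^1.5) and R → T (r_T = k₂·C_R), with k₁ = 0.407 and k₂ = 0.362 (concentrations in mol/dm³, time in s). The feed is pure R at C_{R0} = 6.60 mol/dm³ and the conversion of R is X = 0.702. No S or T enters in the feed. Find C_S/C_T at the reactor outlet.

1.58

Exit C_R = C_{R0}(1−X) = 6.60×0.298 = 1.967 mol/dm³.
A CSTR operates uniformly at the exit composition, giving r_S = 1.123 and r_T = 0.7120 (each k·C_R^n at C_R = 1.967).
Overall selectivity = C_S/C_T = r_Sτ/(r_Tτ) = r_S/r_T = 1.58.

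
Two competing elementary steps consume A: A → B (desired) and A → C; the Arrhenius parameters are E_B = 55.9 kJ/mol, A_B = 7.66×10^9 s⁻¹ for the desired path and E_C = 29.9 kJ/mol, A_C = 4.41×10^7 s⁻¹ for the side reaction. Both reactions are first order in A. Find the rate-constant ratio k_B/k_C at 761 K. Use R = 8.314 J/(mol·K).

k_B/k_C = (A_B/A_C)·exp[−(E_B−E_C)/(RT)] = (A_B/A_C)·exp[(E_C−E_B)/(RT)].
(E_C−E_B)/(RT) = (29.9−55.9)×10³/(8.314×761) = -26000/6327 = -4.109.
k_B/k_C = (7.66×10^9/4.41×10^7)·exp(-4.109) = 173.7 × 0.01642 = 2.85.
Since E_B > E_C, raising the temperature improves selectivity toward B.

2.85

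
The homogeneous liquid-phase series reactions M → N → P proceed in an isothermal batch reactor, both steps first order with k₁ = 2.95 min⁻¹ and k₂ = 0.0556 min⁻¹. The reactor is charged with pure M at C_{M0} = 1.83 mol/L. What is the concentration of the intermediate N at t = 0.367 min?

1.20 mol/L

Solving the coupled first-order balances gives C_N(t) = [k₁/(k₂−k₁)]·C_{M0}·(e^(−k₁t) − e^(−k₂t)).
e^(−k₁t) = e^(−2.95×0.367) = e^(−1.083) = 0.3387; e^(−k₂t) = e^(−0.02041) = 0.9798.
C_N = 2.95×1.83/(0.0556−2.95) × (0.3387−0.9798) = (-1.865)×(-0.6411) = 1.196 mol/L.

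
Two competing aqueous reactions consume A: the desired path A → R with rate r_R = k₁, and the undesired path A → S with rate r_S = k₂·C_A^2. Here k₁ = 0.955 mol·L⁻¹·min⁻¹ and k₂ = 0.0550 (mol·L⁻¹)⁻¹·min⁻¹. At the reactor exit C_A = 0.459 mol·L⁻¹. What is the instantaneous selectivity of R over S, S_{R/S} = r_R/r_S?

82.4

S_{R/S} = r_R/r_S = (k₁)/(k₂·C_A^2) = (k₁/k₂)·C_A^-2.
= (0.955) / (0.0550×0.4590^2) = 0.9550/0.01159 = 82.4.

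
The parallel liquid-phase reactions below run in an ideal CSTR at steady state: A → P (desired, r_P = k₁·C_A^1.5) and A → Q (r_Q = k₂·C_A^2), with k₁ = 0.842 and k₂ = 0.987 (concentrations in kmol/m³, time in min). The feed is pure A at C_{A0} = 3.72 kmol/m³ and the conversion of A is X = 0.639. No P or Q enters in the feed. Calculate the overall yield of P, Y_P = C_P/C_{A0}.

Exit C_A = C_{A0}(1−X) = 3.72×0.361 = 1.343 kmol/m³.
A CSTR operates uniformly at the exit composition, giving r_P = 1.310 and r_Q = 1.780 (each k·C_A^n at C_A = 1.343).
Fraction of consumed A going to P: r_P/(r_P+r_Q) = 0.4240.
C_P = 0.4240·C_{A0}·X = 0.4240×3.72×0.639 = 1.01 kmol/m³; Y_P = C_P/C_{A0} = 0.271.

0.271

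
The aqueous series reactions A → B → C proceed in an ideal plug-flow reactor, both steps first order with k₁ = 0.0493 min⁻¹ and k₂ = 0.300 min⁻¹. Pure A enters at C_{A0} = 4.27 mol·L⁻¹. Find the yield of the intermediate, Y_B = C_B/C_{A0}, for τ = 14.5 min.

For first-order series with pure A initially, C_B(τ) = k₁C_{A0}/(k₂−k₁)·(e^(−k₁τ) − e^(−k₂τ)).
e^(−k₁τ) = e^(−0.0493×14.5) = e^(−0.7148) = 0.4893; e^(−k₂τ) = e^(−4.350) = 0.01291.
C_B = 0.0493×4.27/(0.300−0.0493) × (0.4893−0.01291) = 0.8397×0.4764 = 0.4000 mol·L⁻¹.
Y_B = C_B/C_{A0} = 0.4000/4.27 = 0.0937.

0.0937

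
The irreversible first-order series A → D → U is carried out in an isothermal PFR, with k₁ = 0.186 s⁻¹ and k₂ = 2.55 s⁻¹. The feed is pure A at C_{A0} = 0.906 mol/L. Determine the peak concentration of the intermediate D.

Evaluating C_D at τ_opt = ln(k₂/k₁)/(k₂−k₁) gives C_{D,max}/C_{A0} = (k₁/k₂)^[k₂/(k₂−k₁)].
= (0.186/2.55)^(2.55/(2.55−0.186)) = (0.07294)^(1.079) = 0.05936.
C_{D,max} = 0.05936×0.906 = 0.0538 mol/L.

0.0538 mol/L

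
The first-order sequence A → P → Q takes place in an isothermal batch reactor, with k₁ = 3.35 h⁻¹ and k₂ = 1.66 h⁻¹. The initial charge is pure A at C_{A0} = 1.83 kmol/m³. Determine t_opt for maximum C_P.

0.415 h

For first-order series the maximum of C_P occurs at t_opt = ln(k₂/k₁)/(k₂−k₁).
= ln(1.66/3.35)/(1.66−3.35) = ln(0.4955)/-1.690 = -0.7021/-1.690 = 0.415 h.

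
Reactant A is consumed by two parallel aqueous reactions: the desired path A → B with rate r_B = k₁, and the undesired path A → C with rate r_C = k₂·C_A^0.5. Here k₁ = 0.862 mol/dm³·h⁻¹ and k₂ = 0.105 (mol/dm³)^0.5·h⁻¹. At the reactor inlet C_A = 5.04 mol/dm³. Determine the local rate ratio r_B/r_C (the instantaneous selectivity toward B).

3.66

S_{B/C} = r_B/r_C = (k₁)/(k₂·C_A^0.5) = (k₁/k₂)·C_A^-0.5.
= (0.862) / (0.105×5.040^0.5) = 0.8620/0.2357 = 3.66.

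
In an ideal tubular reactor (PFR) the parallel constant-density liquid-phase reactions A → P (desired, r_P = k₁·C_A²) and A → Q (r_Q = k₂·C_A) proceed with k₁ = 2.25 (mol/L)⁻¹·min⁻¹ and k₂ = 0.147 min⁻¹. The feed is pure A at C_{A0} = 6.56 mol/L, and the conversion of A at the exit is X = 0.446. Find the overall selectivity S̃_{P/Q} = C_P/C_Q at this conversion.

75.9

C_A = C_{A0}(1−X) = 3.634 mol/L.
Along a PFR/batch, dC_Q/dC_A = −r_Q/(r_P+r_Q) = −k₂/(k₂+k₁·C_A).
Integrating from C_{A0} to C_A: C_Q = (0.147/2.25)·ln[(0.147+2.25·6.56)/(0.147+2.25·3.63)] = 0.06533·ln(14.91/8.324) = 0.03807 mol/L.
Then C_P = (C_{A0}−C_A) − C_Q = 2.926 − 0.03807 = 2.888 mol/L.
S̃_{P/Q} = C_P/C_Q = 2.888/0.03807 = 75.9.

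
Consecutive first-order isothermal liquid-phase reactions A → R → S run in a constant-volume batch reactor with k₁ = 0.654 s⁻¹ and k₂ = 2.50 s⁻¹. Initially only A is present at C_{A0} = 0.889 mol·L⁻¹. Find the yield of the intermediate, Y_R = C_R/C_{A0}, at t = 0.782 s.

For first-order series with pure A initially, C_R(t) = k₁C_{A0}/(k₂−k₁)·(e^(−k₁t) − e^(−k₂t)).
e^(−k₁t) = e^(−0.654×0.782) = e^(−0.5114) = 0.5996; e^(−k₂t) = e^(−1.955) = 0.1416.
C_R = 0.654×0.889/(2.50−0.654) × (0.5996−0.1416) = 0.3150×0.4581 = 0.1443 mol·L⁻¹.
Y_R = C_R/C_{A0} = 0.1443/0.889 = 0.162.

0.162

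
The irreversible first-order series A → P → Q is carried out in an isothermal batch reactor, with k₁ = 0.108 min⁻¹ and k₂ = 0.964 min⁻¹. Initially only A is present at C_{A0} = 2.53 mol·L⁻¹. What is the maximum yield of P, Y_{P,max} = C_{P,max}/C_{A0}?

At the optimum, C_{P,max}/C_{A0} = (k₁/k₂)^[k₂/(k₂−k₁)].
= (0.108/0.964)^(0.964/(0.964−0.108)) = (0.1120)^(1.126) = 0.08500.

0.0850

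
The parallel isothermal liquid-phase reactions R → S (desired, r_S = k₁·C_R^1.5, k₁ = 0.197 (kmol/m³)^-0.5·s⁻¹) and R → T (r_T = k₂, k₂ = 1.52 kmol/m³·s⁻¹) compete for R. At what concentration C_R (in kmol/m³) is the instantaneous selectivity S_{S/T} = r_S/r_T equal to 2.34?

S_{S/T} = (k₁/k₂)·C_R^1.5 ⇒ C_R = (S·k₂/k₁)^(1/1.5).
= (2.34×1.52/0.197)^(0.6667) = (18.05)^(0.6667) = 6.88 kmol/m³.

6.88 kmol/m³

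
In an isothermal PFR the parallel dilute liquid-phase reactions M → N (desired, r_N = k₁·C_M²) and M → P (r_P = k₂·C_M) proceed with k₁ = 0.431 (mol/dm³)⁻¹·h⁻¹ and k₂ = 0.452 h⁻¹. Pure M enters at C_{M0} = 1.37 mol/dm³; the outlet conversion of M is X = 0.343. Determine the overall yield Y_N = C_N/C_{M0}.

0.178

C_M = C_{M0}(1−X) = 0.9001 mol/dm³.
Along a PFR/batch, dC_P/dC_M = −r_P/(r_N+r_P) = −k₂/(k₂+k₁·C_M).
Integrating from C_{M0} to C_M: C_P = (0.452/0.431)·ln[(0.452+0.431·1.37)/(0.452+0.431·0.900)] = 1.049·ln(1.042/0.8399) = 0.2265 mol/dm³.
Then C_N = (C_{M0}−C_M) − C_P = 0.4699 − 0.2265 = 0.2434 mol/dm³.
Y_N = C_N/C_{M0} = 0.2434/1.37 = 0.178.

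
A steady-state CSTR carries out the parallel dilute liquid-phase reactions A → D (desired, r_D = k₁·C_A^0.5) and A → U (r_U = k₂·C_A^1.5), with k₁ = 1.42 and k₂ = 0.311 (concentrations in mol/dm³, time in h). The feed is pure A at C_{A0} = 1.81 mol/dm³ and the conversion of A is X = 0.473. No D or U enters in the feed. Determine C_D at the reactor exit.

0.708 mol/dm³

Exit C_A = C_{A0}(1−X) = 1.81×0.527 = 0.9539 mol/dm³.
Rates in a CSTR are evaluated at the outlet concentration: r_D = 1.42×0.9539^0.5 = 1.387, r_U = 0.311×0.9539^1.5 = 0.2897.
Fraction of consumed A going to D: r_D/(r_D+r_U) = 0.8272.
C_D = 0.8272·C_{A0}·X = 0.8272×1.81×0.473 = 0.708 mol/dm³.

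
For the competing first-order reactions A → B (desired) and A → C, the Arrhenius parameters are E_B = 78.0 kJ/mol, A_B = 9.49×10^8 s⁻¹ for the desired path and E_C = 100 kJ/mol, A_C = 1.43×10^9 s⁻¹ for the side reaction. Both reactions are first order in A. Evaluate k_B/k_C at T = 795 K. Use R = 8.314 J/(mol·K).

18.5

Since both paths have the same order in A, the concentration cancels and S_{B/C} = k_B/k_C = (A_B/A_C)·exp[(E_C−E_B)/(RT)].
(E_C−E_B)/(RT) = (100−78.0)×10³/(8.314×795) = 22000/6610 = 3.328.
k_B/k_C = (9.49×10^8/1.43×10^9)·exp(3.328) = 0.6636 × 27.90 = 18.5.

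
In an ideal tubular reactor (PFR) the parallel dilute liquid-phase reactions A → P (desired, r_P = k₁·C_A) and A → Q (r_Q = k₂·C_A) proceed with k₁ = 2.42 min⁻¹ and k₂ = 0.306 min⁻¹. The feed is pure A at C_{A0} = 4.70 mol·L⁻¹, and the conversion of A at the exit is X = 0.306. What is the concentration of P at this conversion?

1.28 mol·L⁻¹

C_A = C_{A0}(1−X) = 3.262 mol·L⁻¹.
Both paths are first order in A, so the instantaneous fraction to P is constant: dC_P/d(−C_A) = k₁/(k₁+k₂) = 0.8877.
C_P = 0.8877·(C_{A0}−C_A) = 0.8877×1.438 = 1.28 mol·L⁻¹.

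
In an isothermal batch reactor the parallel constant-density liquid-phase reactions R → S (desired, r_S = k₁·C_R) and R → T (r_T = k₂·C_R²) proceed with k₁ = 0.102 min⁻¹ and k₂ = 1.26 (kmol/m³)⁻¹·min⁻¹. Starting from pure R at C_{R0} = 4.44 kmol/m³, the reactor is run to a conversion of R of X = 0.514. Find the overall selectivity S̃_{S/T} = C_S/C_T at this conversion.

0.0256

C_R = C_{R0}(1−X) = 2.158 kmol/m³.
Along a PFR/batch, dC_S/dC_R = −r_S/(r_S+r_T) = −k₁/(k₁+k₂·C_R).
Integrating from C_{R0} to C_R: C_S = (0.102/1.26)·ln[(0.102+1.26·4.44)/(0.102+1.26·2.16)] = 0.08095·ln(5.696/2.821) = 0.05689 kmol/m³.
C_T = (C_{R0}−C_R)−C_S = 2.225 kmol/m³; S̃_{S/T} = 0.05689/2.225 = 0.0256.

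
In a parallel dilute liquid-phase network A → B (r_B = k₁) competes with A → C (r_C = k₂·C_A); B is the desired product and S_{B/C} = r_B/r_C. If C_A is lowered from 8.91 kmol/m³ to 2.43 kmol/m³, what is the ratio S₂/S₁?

3.67

S_{B/C} = (k₁/k₂)·C_A⁻¹, so S₂/S₁ = (C_{A,2}/C_{A,1})⁻¹.
= 8.91/2.43 = 3.67.
Selectivity toward B rises as C_A falls — low-concentration operation is favoured.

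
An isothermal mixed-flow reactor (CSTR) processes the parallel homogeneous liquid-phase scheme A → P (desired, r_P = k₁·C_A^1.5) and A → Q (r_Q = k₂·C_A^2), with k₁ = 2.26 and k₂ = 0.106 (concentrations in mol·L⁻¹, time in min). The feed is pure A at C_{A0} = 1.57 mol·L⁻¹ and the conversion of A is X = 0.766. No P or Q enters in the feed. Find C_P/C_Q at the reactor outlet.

35.2

Exit C_A = C_{A0}(1−X) = 1.57×0.234 = 0.3674 mol·L⁻¹.
Rates in a CSTR are evaluated at the outlet concentration: r_P = 2.26×0.3674^1.5 = 0.5032, r_Q = 0.106×0.3674^2 = 0.01431.
Overall selectivity = C_P/C_Q = r_Pτ/(r_Qτ) = r_P/r_Q = 35.2.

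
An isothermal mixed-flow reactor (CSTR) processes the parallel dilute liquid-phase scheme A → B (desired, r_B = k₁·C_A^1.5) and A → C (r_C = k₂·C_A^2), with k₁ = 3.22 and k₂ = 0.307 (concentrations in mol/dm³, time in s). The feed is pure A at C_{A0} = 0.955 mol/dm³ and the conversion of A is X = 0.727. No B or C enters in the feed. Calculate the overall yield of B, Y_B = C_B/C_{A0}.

Exit C_A = C_{A0}(1−X) = 0.955×0.273 = 0.2607 mol/dm³.
Rates in a CSTR are evaluated at the outlet concentration: r_B = 3.22×0.2607^1.5 = 0.4287, r_C = 0.307×0.2607^2 = 0.02087.
Fraction of consumed A going to B: r_B/(r_B+r_C) = 0.9536.
C_B = 0.9536·C_{A0}·X = 0.9536×0.955×0.727 = 0.662 mol/dm³; Y_B = C_B/C_{A0} = 0.693.

0.693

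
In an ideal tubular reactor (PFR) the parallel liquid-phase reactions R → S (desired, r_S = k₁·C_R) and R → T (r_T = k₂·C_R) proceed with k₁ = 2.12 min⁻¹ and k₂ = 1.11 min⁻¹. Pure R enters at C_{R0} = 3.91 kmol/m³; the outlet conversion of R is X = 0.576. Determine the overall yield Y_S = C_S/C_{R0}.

0.378

C_R = C_{R0}(1−X) = 1.658 kmol/m³.
Both paths are first order in R, so the instantaneous fraction to S is constant: dC_S/d(−C_R) = k₁/(k₁+k₂) = 0.6563.
C_S = 0.6563·(C_{R0}−C_R) = 0.6563×2.252 = 1.48 kmol/m³.
Y_S = C_S/C_{R0} = 1.478/3.91 = 0.378.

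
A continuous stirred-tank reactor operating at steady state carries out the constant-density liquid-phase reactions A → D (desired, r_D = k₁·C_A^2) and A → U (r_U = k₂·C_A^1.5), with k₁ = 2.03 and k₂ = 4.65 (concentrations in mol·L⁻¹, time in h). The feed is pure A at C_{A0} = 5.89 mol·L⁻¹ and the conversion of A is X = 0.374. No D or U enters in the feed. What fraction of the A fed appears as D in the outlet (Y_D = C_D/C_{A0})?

0.171

Exit C_A = C_{A0}(1−X) = 5.89×0.626 = 3.687 mol·L⁻¹.
A CSTR operates uniformly at the exit composition, giving r_D = 27.60 and r_U = 32.92 (each k·C_A^n at C_A = 3.687).
Fraction of consumed A going to D: r_D/(r_D+r_U) = 0.4560.
C_D = 0.4560·C_{A0}·X = 0.4560×5.89×0.374 = 1.00 mol·L⁻¹; Y_D = C_D/C_{A0} = 0.171.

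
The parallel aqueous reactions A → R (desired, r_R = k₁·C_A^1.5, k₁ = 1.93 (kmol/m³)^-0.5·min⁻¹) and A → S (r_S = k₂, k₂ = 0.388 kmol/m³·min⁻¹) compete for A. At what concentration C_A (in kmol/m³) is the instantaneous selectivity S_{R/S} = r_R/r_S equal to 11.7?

1.77 kmol/m³

S_{R/S} = (k₁/k₂)·C_A^1.5 ⇒ C_A = (S·k₂/k₁)^(1/1.5).
= (11.7×0.388/1.93)^(0.6667) = (2.352)^(0.6667) = 1.77 kmol/m³.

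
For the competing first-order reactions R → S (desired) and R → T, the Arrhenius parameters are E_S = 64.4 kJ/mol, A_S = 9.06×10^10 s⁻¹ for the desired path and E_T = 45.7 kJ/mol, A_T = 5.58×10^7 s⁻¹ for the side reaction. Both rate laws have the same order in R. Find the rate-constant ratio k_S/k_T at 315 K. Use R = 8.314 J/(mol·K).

k_S/k_T = (A_S/A_T)·exp[−(E_S−E_T)/(RT)] = (A_S/A_T)·exp[(E_T−E_S)/(RT)].
(E_T−E_S)/(RT) = (45.7−64.4)×10³/(8.314×315) = -18700/2619 = -7.140.
k_S/k_T = (9.06×10^10/5.58×10^7)·exp(-7.140) = 1624 × 7.925×10^-4 = 1.29.
Since E_S > E_T, raising the temperature improves selectivity toward S.

1.29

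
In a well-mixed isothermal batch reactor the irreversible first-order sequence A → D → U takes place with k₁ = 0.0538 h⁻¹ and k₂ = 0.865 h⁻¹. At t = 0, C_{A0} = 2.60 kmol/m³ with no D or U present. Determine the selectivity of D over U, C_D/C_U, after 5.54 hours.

0.233

For first-order series with pure A initially, C_D(t) = k₁C_{A0}/(k₂−k₁)·(e^(−k₁t) − e^(−k₂t)).
e^(−k₁t) = e^(−0.0538×5.54) = e^(−0.2981) = 0.7423; e^(−k₂t) = e^(−4.792) = 0.008295.
C_D = 0.0538×2.60/(0.865−0.0538) × (0.7423−0.008295) = 0.1724×0.7340 = 0.1266 kmol/m³.
C_A = C_{A0}e^(−k₁t) = 1.930 kmol/m³, so C_U = C_{A0}−C_A−C_D = 0.5436 kmol/m³; C_D/C_U = 0.233.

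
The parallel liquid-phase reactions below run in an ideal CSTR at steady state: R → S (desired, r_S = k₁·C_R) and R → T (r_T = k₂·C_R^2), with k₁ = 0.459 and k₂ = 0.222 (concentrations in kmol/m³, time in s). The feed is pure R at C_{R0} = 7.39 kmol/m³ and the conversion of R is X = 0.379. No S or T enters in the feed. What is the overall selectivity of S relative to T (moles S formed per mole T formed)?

Exit C_R = C_{R0}(1−X) = 7.39×0.621 = 4.589 kmol/m³.
A CSTR operates uniformly at the exit composition, giving r_S = 2.106 and r_T = 4.675 (each k·C_R^n at C_R = 4.589).
Overall selectivity = C_S/C_T = r_Sτ/(r_Tτ) = r_S/r_T = 0.451.

0.451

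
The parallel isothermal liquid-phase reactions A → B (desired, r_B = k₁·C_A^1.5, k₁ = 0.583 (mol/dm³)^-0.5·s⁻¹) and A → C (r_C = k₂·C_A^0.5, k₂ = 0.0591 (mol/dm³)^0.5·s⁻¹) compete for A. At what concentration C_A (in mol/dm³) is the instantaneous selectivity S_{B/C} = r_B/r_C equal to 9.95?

1.01 mol/dm³

S_{B/C} = (k₁/k₂)·C_A ⇒ C_A = S·k₂/k₁.
= 9.95×0.0591/0.583 = 1.01 mol/dm³.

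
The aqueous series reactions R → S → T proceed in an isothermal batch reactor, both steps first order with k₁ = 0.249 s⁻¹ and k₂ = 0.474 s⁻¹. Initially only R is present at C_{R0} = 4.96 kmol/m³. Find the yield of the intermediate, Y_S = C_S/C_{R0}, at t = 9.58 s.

0.0901

Solving the coupled first-order balances gives C_S(t) = [k₁/(k₂−k₁)]·C_{R0}·(e^(−k₁t) − e^(−k₂t)).
e^(−k₁t) = e^(−0.249×9.58) = e^(−2.385) = 0.09205; e^(−k₂t) = e^(−4.541) = 0.01066.
C_S = 0.249×4.96/(0.474−0.249) × (0.09205−0.01066) = 5.489×0.08139 = 0.4467 kmol/m³.
Y_S = C_S/C_{R0} = 0.4467/4.96 = 0.0901.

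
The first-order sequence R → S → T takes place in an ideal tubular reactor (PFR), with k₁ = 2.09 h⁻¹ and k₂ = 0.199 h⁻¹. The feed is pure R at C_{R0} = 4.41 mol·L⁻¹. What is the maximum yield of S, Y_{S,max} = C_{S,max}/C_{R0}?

0.781

Evaluating C_S at τ_opt = ln(k₂/k₁)/(k₂−k₁) gives C_{S,max}/C_{R0} = (k₁/k₂)^[k₂/(k₂−k₁)].
= (2.09/0.199)^(0.199/(0.199−2.09)) = (10.50)^(-0.1052) = 0.7808.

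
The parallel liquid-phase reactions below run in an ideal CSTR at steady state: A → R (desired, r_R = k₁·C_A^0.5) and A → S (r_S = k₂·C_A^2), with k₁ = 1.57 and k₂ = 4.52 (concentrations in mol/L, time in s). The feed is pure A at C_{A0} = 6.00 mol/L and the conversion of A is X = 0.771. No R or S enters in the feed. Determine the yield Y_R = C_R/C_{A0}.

0.137

Exit C_A = C_{A0}(1−X) = 6.00×0.229 = 1.374 mol/L.
Rates in a CSTR are evaluated at the outlet concentration: r_R = 1.57×1.374^0.5 = 1.840, r_S = 4.52×1.374^2 = 8.533.
Fraction of consumed A going to R: r_R/(r_R+r_S) = 0.1774.
C_R = 0.1774·C_{A0}·X = 0.1774×6.00×0.771 = 0.821 mol/L; Y_R = C_R/C_{A0} = 0.137.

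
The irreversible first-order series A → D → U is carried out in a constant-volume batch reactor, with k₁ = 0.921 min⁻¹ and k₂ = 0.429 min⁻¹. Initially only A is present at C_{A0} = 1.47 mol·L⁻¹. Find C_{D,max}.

Evaluating C_D at t_opt = ln(k₂/k₁)/(k₂−k₁) gives C_{D,max}/C_{A0} = (k₁/k₂)^[k₂/(k₂−k₁)].
= (0.921/0.429)^(0.429/(0.429−0.921)) = (2.147)^(-0.8720) = 0.5137.
C_{D,max} = 0.5137×1.47 = 0.755 mol·L⁻¹.

0.755 mol·L⁻¹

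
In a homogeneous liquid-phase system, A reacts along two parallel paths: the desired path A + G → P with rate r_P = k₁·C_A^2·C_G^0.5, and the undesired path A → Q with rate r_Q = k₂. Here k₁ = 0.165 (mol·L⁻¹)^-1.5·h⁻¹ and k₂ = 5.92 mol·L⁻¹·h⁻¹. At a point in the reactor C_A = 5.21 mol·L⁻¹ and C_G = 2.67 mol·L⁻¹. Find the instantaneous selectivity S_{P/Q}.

S_{P/Q} = r_P/r_Q = (k₁·C_A^2·C_G^0.5)/(k₂) = (k₁/k₂)·C_A^2·C_G^0.5.
= (0.165×5.210^2×2.670^0.5) / (5.92) = 7.318/5.920 = 1.24.

1.24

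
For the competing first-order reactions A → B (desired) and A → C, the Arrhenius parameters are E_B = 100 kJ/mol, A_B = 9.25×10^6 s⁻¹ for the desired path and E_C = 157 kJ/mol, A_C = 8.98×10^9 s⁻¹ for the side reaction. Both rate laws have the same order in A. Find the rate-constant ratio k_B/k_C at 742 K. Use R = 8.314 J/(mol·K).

With equal orders, S_{B/C} = k_B/k_C = (A_B/A_C)·exp[(E_C−E_B)/(RT)].
(E_C−E_B)/(RT) = (157−100)×10³/(8.314×742) = 57000/6169 = 9.240.
k_B/k_C = (9.25×10^6/8.98×10^9)·exp(9.240) = 0.001030 × 10299 = 10.6.
Since E_B < E_C, lowering the temperature improves selectivity toward B.

10.6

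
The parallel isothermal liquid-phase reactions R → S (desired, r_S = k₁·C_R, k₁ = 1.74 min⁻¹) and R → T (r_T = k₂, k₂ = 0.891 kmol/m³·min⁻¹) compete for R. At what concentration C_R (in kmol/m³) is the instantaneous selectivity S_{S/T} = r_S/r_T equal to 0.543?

0.278 kmol/m³

S_{S/T} = (k₁/k₂)·C_R ⇒ C_R = S·k₂/k₁.
= 0.543×0.891/1.74 = 0.278 kmol/m³.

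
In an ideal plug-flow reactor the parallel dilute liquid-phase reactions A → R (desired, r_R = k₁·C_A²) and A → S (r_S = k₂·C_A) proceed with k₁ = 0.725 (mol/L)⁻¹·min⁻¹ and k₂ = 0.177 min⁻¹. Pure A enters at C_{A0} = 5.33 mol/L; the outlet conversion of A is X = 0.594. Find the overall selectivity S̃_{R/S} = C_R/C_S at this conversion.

C_A = C_{A0}(1−X) = 2.164 mol/L.
Along a PFR/batch, dC_S/dC_A = −r_S/(r_R+r_S) = −k₂/(k₂+k₁·C_A).
Integrating from C_{A0} to C_A: C_S = (0.177/0.725)·ln[(0.177+0.725·5.33)/(0.177+0.725·2.16)] = 0.2441·ln(4.041/1.746) = 0.2049 mol/L.
Then C_R = (C_{A0}−C_A) − C_S = 3.166 − 0.2049 = 2.961 mol/L.
S̃_{R/S} = C_R/C_S = 2.961/0.2049 = 14.5.

14.5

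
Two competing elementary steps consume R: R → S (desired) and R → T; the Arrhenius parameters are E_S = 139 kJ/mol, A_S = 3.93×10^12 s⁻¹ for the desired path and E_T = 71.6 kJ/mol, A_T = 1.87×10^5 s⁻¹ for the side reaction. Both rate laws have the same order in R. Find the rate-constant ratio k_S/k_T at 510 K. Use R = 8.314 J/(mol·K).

With equal orders, S_{S/T} = k_S/k_T = (A_S/A_T)·exp[(E_T−E_S)/(RT)].
(E_T−E_S)/(RT) = (71.6−139)×10³/(8.314×510) = -67400/4240 = -15.90.
k_S/k_T = (3.93×10^12/1.87×10^5)·exp(-15.90) = 2.102×10^7 × 1.249×10^-7 = 2.63.

2.63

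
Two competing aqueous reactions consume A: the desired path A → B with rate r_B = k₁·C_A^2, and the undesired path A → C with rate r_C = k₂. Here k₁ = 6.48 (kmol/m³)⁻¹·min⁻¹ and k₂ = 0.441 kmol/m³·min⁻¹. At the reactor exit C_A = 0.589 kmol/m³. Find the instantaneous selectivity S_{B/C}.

5.10

S_{B/C} = r_B/r_C = (k₁·C_A^2)/(k₂) = (k₁/k₂)·C_A^2.
= (6.48×0.5890^2) / (0.441) = 2.248/0.4410 = 5.10.
Since the desired path is higher order in A, keeping C_A high (PFR or concentrated feed) favours B.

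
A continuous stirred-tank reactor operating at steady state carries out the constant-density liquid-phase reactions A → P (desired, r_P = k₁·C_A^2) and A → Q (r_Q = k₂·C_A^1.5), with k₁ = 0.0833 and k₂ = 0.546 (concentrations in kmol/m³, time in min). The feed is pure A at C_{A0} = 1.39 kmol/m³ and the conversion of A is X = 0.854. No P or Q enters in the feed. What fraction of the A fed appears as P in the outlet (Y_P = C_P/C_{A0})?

Exit C_A = C_{A0}(1−X) = 1.39×0.146 = 0.2029 kmol/m³.
Rates in a CSTR are evaluated at the outlet concentration: r_P = 0.0833×0.2029^2 = 0.003431, r_Q = 0.546×0.2029^1.5 = 0.04992.
Fraction of consumed A going to P: r_P/(r_P+r_Q) = 0.06431.
C_P = 0.06431·C_{A0}·X = 0.06431×1.39×0.854 = 0.0763 kmol/m³; Y_P = C_P/C_{A0} = 0.0549.

0.0549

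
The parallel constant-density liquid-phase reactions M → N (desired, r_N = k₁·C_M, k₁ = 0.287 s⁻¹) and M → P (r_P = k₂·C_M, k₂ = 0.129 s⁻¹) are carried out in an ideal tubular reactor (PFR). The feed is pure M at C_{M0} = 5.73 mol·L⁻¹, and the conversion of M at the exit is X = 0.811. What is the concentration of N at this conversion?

C_M = C_{M0}(1−X) = 1.083 mol·L⁻¹.
Both paths are first order in M, so the instantaneous fraction to N is constant: dC_N/d(−C_M) = k₁/(k₁+k₂) = 0.6899.
C_N = 0.6899·(C_{M0}−C_M) = 0.6899×4.647 = 3.21 mol·L⁻¹.

3.21 mol·L⁻¹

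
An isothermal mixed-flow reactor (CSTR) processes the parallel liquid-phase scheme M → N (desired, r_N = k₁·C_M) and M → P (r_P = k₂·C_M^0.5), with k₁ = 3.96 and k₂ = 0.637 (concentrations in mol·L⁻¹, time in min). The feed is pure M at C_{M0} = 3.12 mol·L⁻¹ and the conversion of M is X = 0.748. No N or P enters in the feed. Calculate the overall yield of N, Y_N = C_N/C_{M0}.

Exit C_M = C_{M0}(1−X) = 3.12×0.252 = 0.7862 mol·L⁻¹.
In a CSTR the entire volume is at exit conditions, so r_N = 3.96×0.7862 = 3.114 and r_P = 0.637×0.7862^0.5 = 0.5648.
Fraction of consumed M going to N: r_N/(r_N+r_P) = 0.8464.
C_N = 0.8464·C_{M0}·X = 0.8464×3.12×0.748 = 1.98 mol·L⁻¹; Y_N = C_N/C_{M0} = 0.633.

0.633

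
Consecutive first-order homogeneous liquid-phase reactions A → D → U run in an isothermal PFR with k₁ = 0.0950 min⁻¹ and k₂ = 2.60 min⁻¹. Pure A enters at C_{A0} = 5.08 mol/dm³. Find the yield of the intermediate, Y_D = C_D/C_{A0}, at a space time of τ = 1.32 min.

0.0322

The intermediate concentration in a first-order A→B→C sequence is C_D = k₁C_{A0}(e^(−k₁τ) − e^(−k₂τ))/(k₂−k₁).
e^(−k₁τ) = e^(−0.0950×1.32) = e^(−0.1254) = 0.8821; e^(−k₂τ) = e^(−3.432) = 0.03232.
C_D = 0.0950×5.08/(2.60−0.0950) × (0.8821−0.03232) = 0.1927×0.8498 = 0.1637 mol/dm³.
Y_D = C_D/C_{A0} = 0.1637/5.08 = 0.0322.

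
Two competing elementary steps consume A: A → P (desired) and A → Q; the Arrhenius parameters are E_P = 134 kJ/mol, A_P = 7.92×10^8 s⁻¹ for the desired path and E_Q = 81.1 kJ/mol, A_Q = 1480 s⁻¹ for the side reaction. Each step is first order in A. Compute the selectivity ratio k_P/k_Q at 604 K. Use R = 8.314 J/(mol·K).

Since both paths have the same order in A, the concentration cancels and S_{P/Q} = k_P/k_Q = (A_P/A_Q)·exp[(E_Q−E_P)/(RT)].
(E_Q−E_P)/(RT) = (81.1−134)×10³/(8.314×604) = -52900/5022 = -10.53.
k_P/k_Q = (7.92×10^8/1480)·exp(-10.53) = 5.351×10^5 × 2.661×10^-5 = 14.2.
Since E_P > E_Q, raising the temperature improves selectivity toward P.

14.2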